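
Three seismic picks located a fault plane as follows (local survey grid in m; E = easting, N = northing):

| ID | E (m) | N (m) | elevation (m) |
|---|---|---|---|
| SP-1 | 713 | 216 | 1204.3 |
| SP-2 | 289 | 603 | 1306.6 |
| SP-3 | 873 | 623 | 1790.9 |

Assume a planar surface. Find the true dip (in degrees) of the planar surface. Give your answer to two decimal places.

Let the plane be z = a·E + b·N + c.
SP-2−SP-1: −424a + 387b = 102.3;  SP-3−SP-1: 160a + 407b = 586.6.
Solving gives a = 0.79057, b = 1.13049.
Gradient magnitude |∇z| = √(a² + b²) = √(0.62499 + 1.27801) = 1.37949.
True dip = arctan(1.37949) = 54.06°, dipping toward SW (azimuth ≈ 215°).

54.06°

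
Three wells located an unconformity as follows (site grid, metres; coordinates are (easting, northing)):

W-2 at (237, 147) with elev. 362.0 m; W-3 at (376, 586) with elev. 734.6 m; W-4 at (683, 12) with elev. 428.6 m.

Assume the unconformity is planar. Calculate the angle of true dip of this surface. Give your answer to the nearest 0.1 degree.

39.4°

Two edge vectors: W-2→W-3 = (139, 439, 372.6), W-2→W-4 = (446, -135, 66.6).
Normal n = (W-2→W-3) × (W-2→W-4) = (79538.4, 156922.2, -214559).
So ∂z/∂E = −n_x/n_z = 0.37071 and ∂z/∂N = −n_y/n_z = 0.73137.
Gradient magnitude |∇z| = √(a² + b²) = √(0.13742 + 0.53490) = 0.81996.
True dip = arctan(0.81996) = 39.4°, dipping toward SSW (azimuth ≈ 207°).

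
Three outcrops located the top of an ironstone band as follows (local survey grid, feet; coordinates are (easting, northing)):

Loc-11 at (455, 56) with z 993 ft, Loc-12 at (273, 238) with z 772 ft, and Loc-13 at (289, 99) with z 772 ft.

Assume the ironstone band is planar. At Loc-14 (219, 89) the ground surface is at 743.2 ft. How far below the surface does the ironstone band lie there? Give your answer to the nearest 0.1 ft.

Two edge vectors: Loc-11→Loc-12 = (-182, 182, -221), Loc-11→Loc-13 = (-166, 43, -221).
Normal n = (Loc-11→Loc-12) × (Loc-11→Loc-13) = (-30719, -3536, 22386).
So ∂z/∂E = −n_x/n_z = 1.37224 and ∂z/∂N = −n_y/n_z = 0.15796.
Intercept c from Loc-11: 993 − 624.37 − 8.85 = 359.78.
At (219, 89): z_contact = 300.52 + 14.06 + 359.78 = 674.36 ft.
Depth below ground = 743.2 − 674.36 = 68.8 ft.

68.8 ft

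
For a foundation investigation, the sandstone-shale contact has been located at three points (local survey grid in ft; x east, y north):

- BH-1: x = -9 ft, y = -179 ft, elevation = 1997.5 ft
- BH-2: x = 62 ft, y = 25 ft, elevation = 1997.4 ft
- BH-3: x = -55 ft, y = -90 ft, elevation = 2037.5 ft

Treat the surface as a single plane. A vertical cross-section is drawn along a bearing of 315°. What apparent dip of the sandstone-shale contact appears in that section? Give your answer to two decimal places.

26.36°

Two edge vectors: BH-1→BH-2 = (71, 204, -0.1), BH-1→BH-3 = (-46, 89, 40).
Normal n = (BH-1→BH-2) × (BH-1→BH-3) = (8168.9, -2835.4, 15703).
So ∂z/∂x = −n_x/n_z = −0.52021 and ∂z/∂y = −n_y/n_z = 0.18056.
Unit vector along 315° is (sin 315°, cos 315°) = (-0.7071, 0.7071).
Slope in that direction = a·(-0.7071) + b·(0.7071) = 0.49552.
Apparent dip = arctan|0.49552| = 26.36° (true dip is 28.8°, so apparent ≤ true as expected).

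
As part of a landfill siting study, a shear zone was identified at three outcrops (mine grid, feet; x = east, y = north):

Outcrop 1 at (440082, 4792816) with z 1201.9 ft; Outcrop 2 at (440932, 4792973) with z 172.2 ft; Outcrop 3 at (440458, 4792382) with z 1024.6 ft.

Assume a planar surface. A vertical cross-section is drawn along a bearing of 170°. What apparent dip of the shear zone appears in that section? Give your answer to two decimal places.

19.37°

Let the plane be z = a·x + b·y + c.
Outcrop 2−Outcrop 1: 850a + 157b = −1029.7;  Outcrop 3−Outcrop 1: 376a − 434b = −177.3.
Solving gives a = −1.10935, b = −0.55257.
Unit vector along 170° is (sin 170°, cos 170°) = (0.1736, -0.9848).
Slope in that direction = a·(0.1736) + b·(-0.9848) = 0.35154.
Apparent dip = arctan|0.35154| = 19.37° (true dip is 51.1°, so apparent ≤ true as expected).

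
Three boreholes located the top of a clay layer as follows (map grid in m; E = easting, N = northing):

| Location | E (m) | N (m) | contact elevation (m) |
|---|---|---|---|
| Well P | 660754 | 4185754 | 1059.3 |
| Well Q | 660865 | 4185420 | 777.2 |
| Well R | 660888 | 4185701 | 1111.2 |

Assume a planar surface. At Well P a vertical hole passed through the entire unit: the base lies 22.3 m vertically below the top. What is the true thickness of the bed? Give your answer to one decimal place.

13.0 m

Let the plane be z = a·E + b·N + c.
Well Q−Well P: 111a − 334b = −282.1;  Well R−Well P: 134a − 53b = 51.9.
Solving gives a = 0.83055, b = 1.12063.
|∇z| = √(a²+b²) = 1.39486, so dip δ = arctan(1.39486) = 54.36°.
True thickness = vertical thickness × cos δ = 22.3 × cos 54.36° = 13.0 m.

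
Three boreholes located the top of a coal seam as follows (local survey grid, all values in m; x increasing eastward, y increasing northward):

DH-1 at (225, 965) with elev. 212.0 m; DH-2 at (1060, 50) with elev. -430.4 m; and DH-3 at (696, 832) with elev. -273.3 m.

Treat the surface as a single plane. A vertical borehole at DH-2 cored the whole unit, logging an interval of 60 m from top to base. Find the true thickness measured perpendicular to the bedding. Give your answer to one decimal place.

Two edge vectors: DH-1→DH-2 = (835, -915, -642.4), DH-1→DH-3 = (471, -133, -485.3).
Normal n = (DH-1→DH-2) × (DH-1→DH-3) = (358610.3, 102655.1, 319910).
So ∂z/∂x = −n_x/n_z = −1.12097 and ∂z/∂y = −n_y/n_z = −0.32089.
|∇z| = √(a²+b²) = 1.16600, so dip δ = arctan(1.16600) = 49.38°.
True thickness = vertical thickness × cos δ = 60 × cos 49.38° = 39.1 m.

39.1 m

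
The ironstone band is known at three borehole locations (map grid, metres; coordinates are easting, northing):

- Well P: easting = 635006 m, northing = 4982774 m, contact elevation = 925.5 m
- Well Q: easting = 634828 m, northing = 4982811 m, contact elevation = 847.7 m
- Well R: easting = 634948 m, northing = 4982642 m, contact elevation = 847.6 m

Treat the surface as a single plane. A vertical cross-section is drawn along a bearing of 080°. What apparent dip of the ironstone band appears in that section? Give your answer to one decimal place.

Let the plane be z = a·easting + b·northing + c.
Well Q−Well P: −178a + 37b = −77.8;  Well R−Well P: −58a − 132b = −77.9.
Solving gives a = 0.51290, b = 0.36478.
Unit vector along 080° is (sin 80°, cos 80°) = (0.9848, 0.1736).
Slope in that direction = a·(0.9848) + b·(0.1736) = 0.56846.
Apparent dip = arctan|0.56846| = 29.6° (true dip is 32.2°, so apparent ≤ true as expected).

29.6°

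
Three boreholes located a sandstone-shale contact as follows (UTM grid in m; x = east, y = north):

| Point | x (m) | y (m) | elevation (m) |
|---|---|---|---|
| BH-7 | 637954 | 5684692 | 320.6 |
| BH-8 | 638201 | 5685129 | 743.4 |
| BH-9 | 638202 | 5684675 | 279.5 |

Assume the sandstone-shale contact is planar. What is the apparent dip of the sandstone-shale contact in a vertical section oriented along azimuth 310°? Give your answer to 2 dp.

Let the plane be z = a·x + b·y + c.
BH-8−BH-7: 247a + 437b = 422.8;  BH-9−BH-7: 248a − 17b = −41.1.
Solving gives a = −0.09570, b = 1.02160.
Unit vector along 310° is (sin 310°, cos 310°) = (-0.7660, 0.6428).
Slope in that direction = a·(-0.7660) + b·(0.6428) = 0.72998.
Apparent dip = arctan|0.72998| = 36.13° (true dip is 45.7°, so apparent ≤ true as expected).

36.13°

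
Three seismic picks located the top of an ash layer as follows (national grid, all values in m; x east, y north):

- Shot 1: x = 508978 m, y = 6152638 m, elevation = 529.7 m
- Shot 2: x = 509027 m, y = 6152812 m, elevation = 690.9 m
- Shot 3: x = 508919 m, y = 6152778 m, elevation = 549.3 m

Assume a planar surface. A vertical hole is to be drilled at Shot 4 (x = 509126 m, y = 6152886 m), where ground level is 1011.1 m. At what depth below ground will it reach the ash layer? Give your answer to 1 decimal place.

164.2 m

Two edge vectors: Shot 1→Shot 2 = (49, 174, 161.2), Shot 1→Shot 3 = (-59, 140, 19.6).
Normal n = (Shot 1→Shot 2) × (Shot 1→Shot 3) = (-19157.6, -10471.2, 17126).
So ∂z/∂x = −n_x/n_z = 1.118626650 and ∂z/∂y = −n_y/n_z = 0.611421231.
Intercept c from Shot 1: 529.7 − 569356.35 − 3761853.50 = −4330680.15.
At (509126, 6152886): z_contact = 569521.91 + 3762005.13 − 4330680.15 = 846.89 m.
Depth below ground = 1011.1 − 846.89 = 164.2 m.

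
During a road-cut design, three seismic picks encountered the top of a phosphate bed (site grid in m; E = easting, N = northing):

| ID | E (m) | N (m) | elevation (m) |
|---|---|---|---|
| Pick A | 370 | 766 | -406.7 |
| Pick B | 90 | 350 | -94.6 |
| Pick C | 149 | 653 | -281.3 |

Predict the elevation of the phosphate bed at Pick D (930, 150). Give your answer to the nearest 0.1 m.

-217.7 m

Two edge vectors: Pick A→Pick B = (-280, -416, 312.1), Pick A→Pick C = (-221, -113, 125.4).
Normal n = (Pick A→Pick B) × (Pick A→Pick C) = (-16899.1, -33862.1, -60296).
So ∂z/∂E = −n_x/n_z = −0.28027 and ∂z/∂N = −n_y/n_z = −0.56160.
Intercept c from Pick A: -406.7 + 103.70 + 430.18 = 127.18.
At (930, 150): z = −260.7 − 84.2 + 127.18 = -217.7 m.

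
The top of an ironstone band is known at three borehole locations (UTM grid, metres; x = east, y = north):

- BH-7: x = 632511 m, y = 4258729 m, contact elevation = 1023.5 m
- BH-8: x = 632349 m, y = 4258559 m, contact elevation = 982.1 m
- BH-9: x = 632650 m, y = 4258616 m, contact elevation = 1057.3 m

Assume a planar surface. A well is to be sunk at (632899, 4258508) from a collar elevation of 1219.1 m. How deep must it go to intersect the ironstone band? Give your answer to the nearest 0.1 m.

Two edge vectors: BH-7→BH-8 = (-162, -170, -41.4), BH-7→BH-9 = (139, -113, 33.8).
Normal n = (BH-7→BH-8) × (BH-7→BH-9) = (-10424.2, -279, 41936).
So ∂z/∂x = −n_x/n_z = 0.248574018 and ∂z/∂y = −n_y/n_z = 0.006652995.
Intercept c from BH-7: 1023.5 − 157225.80 − 28333.30 = −184535.60.
At (632899, 4258508): z_contact = 157322.25 + 28331.83 − 184535.60 = 1118.48 m.
Depth below ground = 1219.1 − 1118.48 = 100.6 m.

100.6 m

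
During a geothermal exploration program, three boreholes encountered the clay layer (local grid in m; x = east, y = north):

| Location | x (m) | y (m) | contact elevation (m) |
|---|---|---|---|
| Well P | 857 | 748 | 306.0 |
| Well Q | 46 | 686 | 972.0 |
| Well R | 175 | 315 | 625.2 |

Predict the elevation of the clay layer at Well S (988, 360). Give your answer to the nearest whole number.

Let the plane be z = a·x + b·y + c.
Well Q−Well P: −811a − 62b = 666;  Well R−Well P: −682a − 433b = 319.2.
Solving gives a = −0.86956, b = 0.63242.
Then c = 306 − a·857 − b·748 = 578.16.
At (988, 360): z = −859.1 + 227.7 + 578.16 = -53.3 m.

-53 m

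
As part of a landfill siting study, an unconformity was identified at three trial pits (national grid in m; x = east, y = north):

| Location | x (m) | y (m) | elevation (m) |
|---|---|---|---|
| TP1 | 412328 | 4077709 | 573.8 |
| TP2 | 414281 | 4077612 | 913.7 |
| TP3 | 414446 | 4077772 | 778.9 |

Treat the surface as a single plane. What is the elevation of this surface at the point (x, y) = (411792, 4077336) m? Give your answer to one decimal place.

Let the plane be z = a·x + b·y + c.
TP2−TP1: 1953a − 97b = 339.9;  TP3−TP1: 2118a + 63b = 205.1.
Solving gives a = 0.125754296, b = −0.972184118.
Then c = 573.8 − a·412328 − b·4077709 = 3913005.71.
At (411792, 4077336): z = 51784.6 − 3963921.3 + 3913005.71 = 869.0 m.

869.0 m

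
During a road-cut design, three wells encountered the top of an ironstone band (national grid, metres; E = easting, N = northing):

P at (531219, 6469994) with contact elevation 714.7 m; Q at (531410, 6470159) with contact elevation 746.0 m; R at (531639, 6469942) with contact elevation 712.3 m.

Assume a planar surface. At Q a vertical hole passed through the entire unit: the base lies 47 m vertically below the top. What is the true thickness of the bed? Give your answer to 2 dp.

46.32 m

Two edge vectors: P→Q = (191, 165, 31.3), P→R = (420, -52, -2.4).
Normal n = (P→Q) × (P→R) = (1231.6, 13604.4, -79232).
So ∂z/∂E = −n_x/n_z = 0.01554 and ∂z/∂N = −n_y/n_z = 0.17170.
|∇z| = √(a²+b²) = 0.17241, so dip δ = arctan(0.17241) = 9.78°.
True thickness = vertical thickness × cos δ = 47 × cos 9.78° = 46.32 m.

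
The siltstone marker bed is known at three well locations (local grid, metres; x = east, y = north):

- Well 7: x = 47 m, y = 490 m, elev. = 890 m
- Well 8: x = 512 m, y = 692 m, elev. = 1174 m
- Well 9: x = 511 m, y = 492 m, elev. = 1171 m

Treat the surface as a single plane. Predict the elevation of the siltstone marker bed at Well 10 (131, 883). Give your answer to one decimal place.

945.6 m

Let the plane be z = a·x + b·y + c.
Well 8−Well 7: 465a + 202b = 284;  Well 9−Well 7: 464a + 2b = 281.
Solving gives a = 0.60555, b = 0.01197.
Then c = 890 − a·47 − b·490 = 855.67.
At (131, 883): z = 79.3 + 10.6 + 855.67 = 945.6 m.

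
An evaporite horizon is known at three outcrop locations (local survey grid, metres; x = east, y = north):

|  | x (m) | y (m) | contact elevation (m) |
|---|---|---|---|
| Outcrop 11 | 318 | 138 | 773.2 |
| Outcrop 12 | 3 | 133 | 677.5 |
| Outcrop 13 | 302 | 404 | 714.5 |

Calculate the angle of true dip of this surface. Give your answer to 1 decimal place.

20.2°

Two edge vectors: Outcrop 11→Outcrop 12 = (-315, -5, -95.7), Outcrop 11→Outcrop 13 = (-16, 266, -58.7).
Normal n = (Outcrop 11→Outcrop 12) × (Outcrop 11→Outcrop 13) = (25749.7, -16959.3, -83870).
So ∂z/∂x = −n_x/n_z = 0.30702 and ∂z/∂y = −n_y/n_z = −0.20221.
Gradient magnitude |∇z| = √(a² + b²) = √(0.09426 + 0.04089) = 0.36763.
True dip = arctan(0.36763) = 20.2°, dipping toward WNW (azimuth ≈ 303°).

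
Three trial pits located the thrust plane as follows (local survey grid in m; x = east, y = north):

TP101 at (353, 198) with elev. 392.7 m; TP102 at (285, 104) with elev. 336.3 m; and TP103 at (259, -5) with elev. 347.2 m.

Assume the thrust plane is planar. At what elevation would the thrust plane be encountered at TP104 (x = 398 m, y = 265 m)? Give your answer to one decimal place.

427.9 m

Let the plane be z = a·x + b·y + c.
TP102−TP101: −68a − 94b = −56.4;  TP103−TP101: −94a − 203b = −45.5.
Solving gives a = 1.44368, b = −0.44436.
Then c = 392.7 − a·353 − b·198 = −28.93.
At (398, 265): z = 574.6 − 117.8 − 28.93 = 427.9 m.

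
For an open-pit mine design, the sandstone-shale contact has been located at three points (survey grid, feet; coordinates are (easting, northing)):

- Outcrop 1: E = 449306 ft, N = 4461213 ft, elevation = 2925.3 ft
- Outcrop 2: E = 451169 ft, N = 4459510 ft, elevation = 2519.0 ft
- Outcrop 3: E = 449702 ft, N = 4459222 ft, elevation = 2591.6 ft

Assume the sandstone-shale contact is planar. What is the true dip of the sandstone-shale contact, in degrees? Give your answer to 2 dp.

9.72°

Two edge vectors: Outcrop 1→Outcrop 2 = (1863, -1703, -406.3), Outcrop 1→Outcrop 3 = (396, -1991, -333.7).
Normal n = (Outcrop 1→Outcrop 2) × (Outcrop 1→Outcrop 3) = (-240652.2, 460788.3, -3034845).
So ∂z/∂E = −n_x/n_z = −0.07930 and ∂z/∂N = −n_y/n_z = 0.15183.
Gradient magnitude |∇z| = √(a² + b²) = √(0.00629 + 0.02305) = 0.17129.
True dip = arctan(0.17129) = 9.72°, dipping toward SSE (azimuth ≈ 152°).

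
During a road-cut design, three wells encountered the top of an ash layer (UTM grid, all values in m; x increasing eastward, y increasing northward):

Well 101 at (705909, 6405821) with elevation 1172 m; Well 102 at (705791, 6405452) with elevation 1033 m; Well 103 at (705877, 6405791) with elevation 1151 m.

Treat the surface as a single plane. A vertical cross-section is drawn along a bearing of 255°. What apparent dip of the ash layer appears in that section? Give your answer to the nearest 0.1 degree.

25.6°

Let the plane be z = a·x + b·y + c.
Well 102−Well 101: −118a − 369b = −139;  Well 103−Well 101: −32a − 30b = −21.
Solving gives a = 0.43287, b = 0.23827.
Unit vector along 255° is (sin 255°, cos 255°) = (-0.9659, -0.2588).
Slope in that direction = a·(-0.9659) + b·(-0.2588) = −0.47979.
Apparent dip = arctan|0.47979| = 25.6° (true dip is 26.3°, so apparent ≤ true as expected).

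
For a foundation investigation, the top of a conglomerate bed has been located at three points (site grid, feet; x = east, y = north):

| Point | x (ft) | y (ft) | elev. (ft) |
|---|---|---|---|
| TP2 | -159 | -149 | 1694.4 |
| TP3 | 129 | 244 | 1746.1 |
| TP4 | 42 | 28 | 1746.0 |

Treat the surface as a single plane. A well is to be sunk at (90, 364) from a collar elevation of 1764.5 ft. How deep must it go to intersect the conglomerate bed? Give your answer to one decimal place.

53.0 ft

Two edge vectors: TP2→TP3 = (288, 393, 51.7), TP2→TP4 = (201, 177, 51.6).
Normal n = (TP2→TP3) × (TP2→TP4) = (11127.9, -4469.1, -28017).
So ∂z/∂x = −n_x/n_z = 0.39718 and ∂z/∂y = −n_y/n_z = −0.15951.
Intercept c from TP2: 1694.4 + 63.15 − 23.77 = 1733.78.
At (90, 364): z_contact = 35.75 − 58.06 + 1733.78 = 1711.47 ft.
Depth below ground = 1764.5 − 1711.47 = 53.0 ft.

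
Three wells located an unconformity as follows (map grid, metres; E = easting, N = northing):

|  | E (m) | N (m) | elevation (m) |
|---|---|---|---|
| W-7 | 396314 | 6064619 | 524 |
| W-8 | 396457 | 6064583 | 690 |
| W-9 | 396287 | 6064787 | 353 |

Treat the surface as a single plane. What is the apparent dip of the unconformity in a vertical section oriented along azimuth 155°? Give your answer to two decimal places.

49.81°

Two edge vectors: W-7→W-8 = (143, -36, 166), W-7→W-9 = (-27, 168, -171).
Normal n = (W-7→W-8) × (W-7→W-9) = (-21732, 19971, 23052).
So ∂z/∂E = −n_x/n_z = 0.94274 and ∂z/∂N = −n_y/n_z = −0.86635.
Unit vector along 155° is (sin 155°, cos 155°) = (0.4226, -0.9063).
Slope in that direction = a·(0.4226) + b·(-0.9063) = 1.18359.
Apparent dip = arctan|1.18359| = 49.81° (true dip is 52.0°, so apparent ≤ true as expected).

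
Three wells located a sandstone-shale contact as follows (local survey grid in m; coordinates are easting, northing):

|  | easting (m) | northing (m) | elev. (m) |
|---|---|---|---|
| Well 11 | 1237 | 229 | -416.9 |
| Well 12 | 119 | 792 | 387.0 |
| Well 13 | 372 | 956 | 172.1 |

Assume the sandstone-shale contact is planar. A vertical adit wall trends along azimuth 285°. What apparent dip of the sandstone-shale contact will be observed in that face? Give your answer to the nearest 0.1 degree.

Two edge vectors: Well 11→Well 12 = (-1118, 563, 803.9), Well 11→Well 13 = (-865, 727, 589).
Normal n = (Well 11→Well 12) × (Well 11→Well 13) = (-252828.3, -36871.5, -325791).
So ∂z/∂easting = −n_x/n_z = −0.77604 and ∂z/∂northing = −n_y/n_z = −0.11318.
Unit vector along 285° is (sin 285°, cos 285°) = (-0.9659, 0.2588).
Slope in that direction = a·(-0.9659) + b·(0.2588) = 0.72031.
Apparent dip = arctan|0.72031| = 35.8° (true dip is 38.1°, so apparent ≤ true as expected).

35.8°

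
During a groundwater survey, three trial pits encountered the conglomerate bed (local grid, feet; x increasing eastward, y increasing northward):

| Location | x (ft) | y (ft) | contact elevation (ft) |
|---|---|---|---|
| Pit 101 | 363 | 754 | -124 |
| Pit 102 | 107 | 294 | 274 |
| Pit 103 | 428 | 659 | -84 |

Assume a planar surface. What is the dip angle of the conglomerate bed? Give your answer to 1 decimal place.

37.1°

Let the plane be z = a·x + b·y + c.
Pit 102−Pit 101: −256a − 460b = 398;  Pit 103−Pit 101: 65a − 95b = 40.
Solving gives a = −0.35799, b = −0.66599.
Gradient magnitude |∇z| = √(a² + b²) = √(0.12815 + 0.44354) = 0.75611.
True dip = arctan(0.75611) = 37.1°, dipping toward NNE (azimuth ≈ 028°).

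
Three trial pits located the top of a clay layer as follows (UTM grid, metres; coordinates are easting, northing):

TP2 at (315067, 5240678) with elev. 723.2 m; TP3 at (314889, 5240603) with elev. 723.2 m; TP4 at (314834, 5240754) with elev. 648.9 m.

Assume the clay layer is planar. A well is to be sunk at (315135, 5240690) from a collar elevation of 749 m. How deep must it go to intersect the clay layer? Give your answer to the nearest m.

Two edge vectors: TP2→TP3 = (-178, -75, 0), TP2→TP4 = (-233, 76, -74.3).
Normal n = (TP2→TP3) × (TP2→TP4) = (5572.5, -13225.4, -31003).
So ∂z/∂easting = −n_x/n_z = 0.17974067 and ∂z/∂northing = −n_y/n_z = −0.42658452.
Intercept c from TP2: 723.2 − 56630.35 + 2235592.13 = 2179684.98.
At (315135, 5240690): z_contact = 56642.6 − 2235597.2 + 2179684.98 = 730.3 m.
Depth below ground = 749 − 730.3 = 19 m.

19 m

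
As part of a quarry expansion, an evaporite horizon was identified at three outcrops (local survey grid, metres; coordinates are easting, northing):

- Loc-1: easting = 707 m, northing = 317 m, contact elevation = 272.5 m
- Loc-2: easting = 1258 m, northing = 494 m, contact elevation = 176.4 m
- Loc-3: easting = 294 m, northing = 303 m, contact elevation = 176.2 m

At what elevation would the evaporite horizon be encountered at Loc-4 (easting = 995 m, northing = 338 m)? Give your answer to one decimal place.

323.7 m

Two edge vectors: Loc-1→Loc-2 = (551, 177, -96.1), Loc-1→Loc-3 = (-413, -14, -96.3).
Normal n = (Loc-1→Loc-2) × (Loc-1→Loc-3) = (-18390.5, 92750.6, 65387).
So ∂z/∂easting = −n_x/n_z = 0.281256 and ∂z/∂northing = −n_y/n_z = −1.418487.
Intercept c from Loc-1: 272.5 − 198.85 + 449.66 = 523.31.
At (995, 338): z = 279.8 − 479.4 + 523.31 = 323.7 m.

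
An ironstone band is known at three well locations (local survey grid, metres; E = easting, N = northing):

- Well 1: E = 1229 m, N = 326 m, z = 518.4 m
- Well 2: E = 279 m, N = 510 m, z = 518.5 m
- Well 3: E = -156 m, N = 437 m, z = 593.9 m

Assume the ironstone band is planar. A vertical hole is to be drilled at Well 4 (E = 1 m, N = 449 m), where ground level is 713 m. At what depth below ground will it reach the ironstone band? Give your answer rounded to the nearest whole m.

Two edge vectors: Well 1→Well 2 = (-950, 184, 0.1), Well 1→Well 3 = (-1385, 111, 75.5).
Normal n = (Well 1→Well 2) × (Well 1→Well 3) = (13880.9, 71586.5, 149390).
So ∂z/∂E = −n_x/n_z = −0.09292 and ∂z/∂N = −n_y/n_z = −0.47919.
Intercept c from Well 1: 518.4 + 114.20 + 156.22 = 788.81.
At (1, 449): z_contact = −0.1 − 215.2 + 788.81 = 573.6 m.
Depth below ground = 713 − 573.6 = 139 m.

139 m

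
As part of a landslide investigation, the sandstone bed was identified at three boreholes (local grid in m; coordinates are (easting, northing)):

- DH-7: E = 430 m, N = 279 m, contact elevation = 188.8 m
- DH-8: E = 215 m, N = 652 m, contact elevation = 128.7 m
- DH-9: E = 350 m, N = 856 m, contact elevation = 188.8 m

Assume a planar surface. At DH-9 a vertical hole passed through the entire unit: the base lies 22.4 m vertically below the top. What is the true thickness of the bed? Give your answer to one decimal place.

21.0 m

Two edge vectors: DH-7→DH-8 = (-215, 373, -60.1), DH-7→DH-9 = (-80, 577, 0).
Normal n = (DH-7→DH-8) × (DH-7→DH-9) = (34677.7, 4808, -94215).
So ∂z/∂E = −n_x/n_z = 0.36807 and ∂z/∂N = −n_y/n_z = 0.05103.
|∇z| = √(a²+b²) = 0.37159, so dip δ = arctan(0.37159) = 20.38°.
True thickness = vertical thickness × cos δ = 22.4 × cos 20.38° = 21.0 m.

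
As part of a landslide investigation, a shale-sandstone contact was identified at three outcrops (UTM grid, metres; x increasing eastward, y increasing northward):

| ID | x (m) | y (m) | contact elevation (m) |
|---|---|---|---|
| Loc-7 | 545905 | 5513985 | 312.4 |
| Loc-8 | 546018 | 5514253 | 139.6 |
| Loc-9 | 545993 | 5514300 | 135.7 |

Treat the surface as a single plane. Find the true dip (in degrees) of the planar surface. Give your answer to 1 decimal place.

Let the plane be z = a·x + b·y + c.
Loc-8−Loc-7: 113a + 268b = −172.8;  Loc-9−Loc-7: 88a + 315b = −176.7.
Solving gives a = −0.58916, b = −0.39636.
Gradient magnitude |∇z| = √(a² + b²) = √(0.34711 + 0.15710) = 0.71008.
True dip = arctan(0.71008) = 35.4°, dipping toward NE (azimuth ≈ 056°).

35.4°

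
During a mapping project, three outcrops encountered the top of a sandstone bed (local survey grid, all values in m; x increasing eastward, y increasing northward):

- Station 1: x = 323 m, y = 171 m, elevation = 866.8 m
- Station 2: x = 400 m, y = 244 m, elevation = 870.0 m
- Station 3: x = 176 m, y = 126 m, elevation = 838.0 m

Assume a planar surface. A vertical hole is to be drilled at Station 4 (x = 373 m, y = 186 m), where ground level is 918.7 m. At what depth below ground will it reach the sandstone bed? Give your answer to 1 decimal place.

42.0 m

Two edge vectors: Station 1→Station 2 = (77, 73, 3.2), Station 1→Station 3 = (-147, -45, -28.8).
Normal n = (Station 1→Station 2) × (Station 1→Station 3) = (-1958.4, 1747.2, 7266).
So ∂z/∂x = −n_x/n_z = 0.26953 and ∂z/∂y = −n_y/n_z = −0.24046.
Intercept c from Station 1: 866.8 − 87.06 + 41.12 = 820.86.
At (373, 186): z_contact = 100.53 − 44.73 + 820.86 = 876.67 m.
Depth below ground = 918.7 − 876.67 = 42.0 m.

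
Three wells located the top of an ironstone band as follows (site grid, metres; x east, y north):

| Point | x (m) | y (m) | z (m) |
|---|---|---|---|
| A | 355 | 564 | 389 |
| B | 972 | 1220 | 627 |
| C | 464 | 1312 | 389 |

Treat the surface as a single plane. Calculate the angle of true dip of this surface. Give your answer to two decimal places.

Let the plane be z = a·x + b·y + c.
B−A: 617a + 656b = 238;  C−A: 109a + 748b = 0.
Solving gives a = 0.45646, b = −0.06652.
Gradient magnitude |∇z| = √(a² + b²) = √(0.20835 + 0.00442) = 0.46128.
True dip = arctan(0.46128) = 24.76°, dipping toward W (azimuth ≈ 278°).

24.76°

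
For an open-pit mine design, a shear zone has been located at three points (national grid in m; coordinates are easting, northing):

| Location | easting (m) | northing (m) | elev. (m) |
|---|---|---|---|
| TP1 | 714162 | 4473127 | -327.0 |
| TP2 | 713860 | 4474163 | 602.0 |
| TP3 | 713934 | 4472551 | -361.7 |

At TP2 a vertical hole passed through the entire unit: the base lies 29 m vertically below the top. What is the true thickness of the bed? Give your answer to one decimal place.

Two edge vectors: TP1→TP2 = (-302, 1036, 929), TP1→TP3 = (-228, -576, -34.7).
Normal n = (TP1→TP2) × (TP1→TP3) = (499154.8, -222291.4, 410160).
So ∂z/∂easting = −n_x/n_z = −1.21698 and ∂z/∂northing = −n_y/n_z = 0.54196.
|∇z| = √(a²+b²) = 1.33220, so dip δ = arctan(1.33220) = 53.11°.
True thickness = vertical thickness × cos δ = 29 × cos 53.11° = 17.4 m.

17.4 m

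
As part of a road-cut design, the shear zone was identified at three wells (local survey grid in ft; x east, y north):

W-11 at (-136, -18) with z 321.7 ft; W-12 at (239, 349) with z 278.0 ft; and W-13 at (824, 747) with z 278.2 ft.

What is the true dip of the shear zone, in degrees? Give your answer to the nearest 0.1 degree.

Let the plane be z = a·x + b·y + c.
W-12−W-11: 375a + 367b = −43.7;  W-13−W-11: 960a + 765b = −43.5.
Solving gives a = 0.26688, b = −0.39177.
Gradient magnitude |∇z| = √(a² + b²) = √(0.07123 + 0.15349) = 0.47404.
True dip = arctan(0.47404) = 25.4°, dipping toward NW (azimuth ≈ 326°).

25.4°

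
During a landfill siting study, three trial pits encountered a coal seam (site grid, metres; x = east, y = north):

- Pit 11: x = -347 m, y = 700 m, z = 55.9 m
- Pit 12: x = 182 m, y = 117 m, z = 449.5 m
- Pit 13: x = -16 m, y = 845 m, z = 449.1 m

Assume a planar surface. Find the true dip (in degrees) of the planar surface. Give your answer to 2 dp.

Two edge vectors: Pit 11→Pit 12 = (529, -583, 393.6), Pit 11→Pit 13 = (331, 145, 393.2).
Normal n = (Pit 11→Pit 12) × (Pit 11→Pit 13) = (-286307.6, -77721.2, 269678).
So ∂z/∂x = −n_x/n_z = 1.06166 and ∂z/∂y = −n_y/n_z = 0.28820.
Gradient magnitude |∇z| = √(a² + b²) = √(1.12713 + 0.08306) = 1.10009.
True dip = arctan(1.10009) = 47.73°, dipping toward WSW (azimuth ≈ 255°).

47.73°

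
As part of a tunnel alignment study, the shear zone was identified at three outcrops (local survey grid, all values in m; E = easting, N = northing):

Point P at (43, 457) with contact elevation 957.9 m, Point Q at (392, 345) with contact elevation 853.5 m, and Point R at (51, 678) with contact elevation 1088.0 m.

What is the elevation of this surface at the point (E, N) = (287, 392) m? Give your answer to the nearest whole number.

893 m

Let the plane be z = a·E + b·N + c.
Point Q−Point P: 349a − 112b = −104.4;  Point R−Point P: 8a + 221b = 130.1.
Solving gives a = −0.10895, b = 0.59263.
Then c = 957.9 − a·43 − b·457 = 691.75.
At (287, 392): z = −31.3 + 232.3 + 691.75 = 892.8 m.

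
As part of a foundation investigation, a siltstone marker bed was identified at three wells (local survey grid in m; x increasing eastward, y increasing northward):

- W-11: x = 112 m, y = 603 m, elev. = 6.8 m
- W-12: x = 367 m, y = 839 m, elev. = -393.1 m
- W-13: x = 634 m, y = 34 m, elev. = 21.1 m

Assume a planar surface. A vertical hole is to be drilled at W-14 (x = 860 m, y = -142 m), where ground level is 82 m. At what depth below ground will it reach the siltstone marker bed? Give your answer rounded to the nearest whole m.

Two edge vectors: W-11→W-12 = (255, 236, -399.9), W-11→W-13 = (522, -569, 14.3).
Normal n = (W-11→W-12) × (W-11→W-13) = (-224168.3, -212394.3, -268287).
So ∂z/∂x = −n_x/n_z = −0.83555 and ∂z/∂y = −n_y/n_z = −0.79167.
Intercept c from W-11: 6.8 + 93.58 + 477.38 = 577.76.
At (860, -142): z_contact = −718.6 + 112.4 + 577.76 = -28.4 m.
Depth below ground = 82 − (-28.4) = 110 m.

110 m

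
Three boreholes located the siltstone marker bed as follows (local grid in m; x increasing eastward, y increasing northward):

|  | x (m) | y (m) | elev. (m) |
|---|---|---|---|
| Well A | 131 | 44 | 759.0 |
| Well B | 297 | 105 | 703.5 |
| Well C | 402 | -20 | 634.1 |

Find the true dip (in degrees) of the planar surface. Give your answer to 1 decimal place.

24.8°

Two edge vectors: Well A→Well B = (166, 61, -55.5), Well A→Well C = (271, -64, -124.9).
Normal n = (Well A→Well B) × (Well A→Well C) = (-11170.9, 5692.9, -27155).
So ∂z/∂x = −n_x/n_z = −0.41138 and ∂z/∂y = −n_y/n_z = 0.20964.
Gradient magnitude |∇z| = √(a² + b²) = √(0.16923 + 0.04395) = 0.46171.
True dip = arctan(0.46171) = 24.8°, dipping toward ESE (azimuth ≈ 117°).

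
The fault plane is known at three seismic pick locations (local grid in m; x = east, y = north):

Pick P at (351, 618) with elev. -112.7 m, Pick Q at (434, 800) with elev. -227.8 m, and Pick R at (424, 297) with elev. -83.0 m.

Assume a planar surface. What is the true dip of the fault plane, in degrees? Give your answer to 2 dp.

39.88°

Two edge vectors: Pick P→Pick Q = (83, 182, -115.1), Pick P→Pick R = (73, -321, 29.7).
Normal n = (Pick P→Pick Q) × (Pick P→Pick R) = (-31541.7, -10867.4, -39929).
So ∂z/∂x = −n_x/n_z = −0.78994 and ∂z/∂y = −n_y/n_z = −0.27217.
Gradient magnitude |∇z| = √(a² + b²) = √(0.62401 + 0.07408) = 0.83552.
True dip = arctan(0.83552) = 39.88°, dipping toward ENE (azimuth ≈ 071°).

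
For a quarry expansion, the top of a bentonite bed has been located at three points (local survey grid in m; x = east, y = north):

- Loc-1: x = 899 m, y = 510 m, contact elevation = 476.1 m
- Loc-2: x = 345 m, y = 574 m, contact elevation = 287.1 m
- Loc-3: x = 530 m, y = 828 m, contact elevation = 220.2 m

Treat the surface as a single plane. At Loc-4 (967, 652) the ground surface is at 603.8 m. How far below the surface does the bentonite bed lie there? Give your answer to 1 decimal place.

Let the plane be z = a·x + b·y + c.
Loc-2−Loc-1: −554a + 64b = −189;  Loc-3−Loc-1: −369a + 318b = −255.9.
Solving gives a = 0.28661, b = −0.47214.
Then c = 476.1 − a·899 − b·510 = 459.23.
At (967, 652): z_contact = 277.15 − 307.83 + 459.23 = 428.55 m.
Depth below ground = 603.8 − 428.55 = 175.3 m.

175.3 m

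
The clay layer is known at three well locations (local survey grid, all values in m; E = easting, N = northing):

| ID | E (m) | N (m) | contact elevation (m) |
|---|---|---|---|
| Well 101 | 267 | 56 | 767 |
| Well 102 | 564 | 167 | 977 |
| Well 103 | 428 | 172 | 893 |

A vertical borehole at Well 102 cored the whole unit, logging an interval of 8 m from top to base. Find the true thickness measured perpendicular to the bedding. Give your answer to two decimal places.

Let the plane be z = a·E + b·N + c.
Well 102−Well 101: 297a + 111b = 210;  Well 103−Well 101: 161a + 116b = 126.
Solving gives a = 0.62566, b = 0.21784.
|∇z| = √(a²+b²) = 0.66249, so dip δ = arctan(0.66249) = 33.52°.
True thickness = vertical thickness × cos δ = 8 × cos 33.52° = 6.67 m.

6.67 m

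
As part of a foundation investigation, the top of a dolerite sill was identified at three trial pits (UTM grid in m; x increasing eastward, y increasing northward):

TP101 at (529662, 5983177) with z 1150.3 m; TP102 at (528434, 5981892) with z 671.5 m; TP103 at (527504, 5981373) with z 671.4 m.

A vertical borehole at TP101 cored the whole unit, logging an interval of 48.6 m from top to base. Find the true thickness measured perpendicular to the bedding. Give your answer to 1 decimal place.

Let the plane be z = a·x + b·y + c.
TP102−TP101: −1228a − 1285b = −478.8;  TP103−TP101: −2158a − 1804b = −478.9.
Solving gives a = −0.44533, b = 0.79818.
|∇z| = √(a²+b²) = 0.91401, so dip δ = arctan(0.91401) = 42.43°.
True thickness = vertical thickness × cos δ = 48.6 × cos 42.43° = 35.9 m.

35.9 m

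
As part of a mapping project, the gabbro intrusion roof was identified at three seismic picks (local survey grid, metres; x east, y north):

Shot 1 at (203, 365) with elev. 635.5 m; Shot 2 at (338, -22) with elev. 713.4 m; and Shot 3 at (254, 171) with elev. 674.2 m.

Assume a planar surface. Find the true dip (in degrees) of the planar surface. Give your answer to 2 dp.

11.04°

Two edge vectors: Shot 1→Shot 2 = (135, -387, 77.9), Shot 1→Shot 3 = (51, -194, 38.7).
Normal n = (Shot 1→Shot 2) × (Shot 1→Shot 3) = (135.7, -1251.6, -6453).
So ∂z/∂x = −n_x/n_z = 0.02103 and ∂z/∂y = −n_y/n_z = −0.19396.
Gradient magnitude |∇z| = √(a² + b²) = √(0.00044 + 0.03762) = 0.19509.
True dip = arctan(0.19509) = 11.04°, dipping toward N (azimuth ≈ 354°).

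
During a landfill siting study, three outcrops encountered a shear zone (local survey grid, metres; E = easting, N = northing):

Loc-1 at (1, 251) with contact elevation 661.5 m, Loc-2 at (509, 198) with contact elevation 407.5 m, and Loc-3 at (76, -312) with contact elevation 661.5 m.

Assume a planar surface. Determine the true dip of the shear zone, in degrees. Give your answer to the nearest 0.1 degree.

Two edge vectors: Loc-1→Loc-2 = (508, -53, -254), Loc-1→Loc-3 = (75, -563, 0).
Normal n = (Loc-1→Loc-2) × (Loc-1→Loc-3) = (-143002, -19050, -282029).
So ∂z/∂E = −n_x/n_z = −0.50705 and ∂z/∂N = −n_y/n_z = −0.06755.
Gradient magnitude |∇z| = √(a² + b²) = √(0.25710 + 0.00456) = 0.51153.
True dip = arctan(0.51153) = 27.1°, dipping toward E (azimuth ≈ 082°).

27.1°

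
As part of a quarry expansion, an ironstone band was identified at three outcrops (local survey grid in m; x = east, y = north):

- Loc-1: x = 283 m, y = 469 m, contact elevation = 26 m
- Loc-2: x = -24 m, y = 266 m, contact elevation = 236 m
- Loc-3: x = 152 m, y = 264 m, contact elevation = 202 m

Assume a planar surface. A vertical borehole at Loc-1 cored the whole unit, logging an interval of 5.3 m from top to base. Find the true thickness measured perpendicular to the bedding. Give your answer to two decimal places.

Two edge vectors: Loc-1→Loc-2 = (-307, -203, 210), Loc-1→Loc-3 = (-131, -205, 176).
Normal n = (Loc-1→Loc-2) × (Loc-1→Loc-3) = (7322, 26522, 36342).
So ∂z/∂x = −n_x/n_z = −0.20147 and ∂z/∂y = −n_y/n_z = −0.72979.
|∇z| = √(a²+b²) = 0.75709, so dip δ = arctan(0.75709) = 37.13°.
True thickness = vertical thickness × cos δ = 5.3 × cos 37.13° = 4.23 m.

4.23 m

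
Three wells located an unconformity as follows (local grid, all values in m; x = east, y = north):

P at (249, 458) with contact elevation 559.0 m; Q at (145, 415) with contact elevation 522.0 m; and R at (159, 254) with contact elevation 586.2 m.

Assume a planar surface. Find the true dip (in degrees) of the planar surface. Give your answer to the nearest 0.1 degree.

Let the plane be z = a·x + b·y + c.
Q−P: −104a − 43b = −37;  R−P: −90a − 204b = 27.2.
Solving gives a = 0.50257, b = −0.35506.
Gradient magnitude |∇z| = √(a² + b²) = √(0.25258 + 0.12606) = 0.61534.
True dip = arctan(0.61534) = 31.6°, dipping toward NW (azimuth ≈ 305°).

31.6°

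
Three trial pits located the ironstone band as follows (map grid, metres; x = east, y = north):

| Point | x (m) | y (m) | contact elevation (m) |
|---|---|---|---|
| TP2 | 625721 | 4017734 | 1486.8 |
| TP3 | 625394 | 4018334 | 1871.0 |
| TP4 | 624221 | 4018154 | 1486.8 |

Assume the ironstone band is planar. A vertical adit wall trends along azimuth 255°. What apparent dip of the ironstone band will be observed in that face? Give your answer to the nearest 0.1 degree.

21.8°

Two edge vectors: TP2→TP3 = (-327, 600, 384.2), TP2→TP4 = (-1500, 420, 0).
Normal n = (TP2→TP3) × (TP2→TP4) = (-161364, -576300, 762660).
So ∂z/∂x = −n_x/n_z = 0.21158 and ∂z/∂y = −n_y/n_z = 0.75564.
Unit vector along 255° is (sin 255°, cos 255°) = (-0.9659, -0.2588).
Slope in that direction = a·(-0.9659) + b·(-0.2588) = −0.39995.
Apparent dip = arctan|0.39995| = 21.8° (true dip is 38.1°, so apparent ≤ true as expected).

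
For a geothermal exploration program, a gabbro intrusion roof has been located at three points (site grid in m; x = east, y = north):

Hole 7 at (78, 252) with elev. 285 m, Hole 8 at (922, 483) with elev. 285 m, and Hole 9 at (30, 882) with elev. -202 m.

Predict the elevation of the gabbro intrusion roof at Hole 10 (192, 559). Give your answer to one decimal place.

76.2 m

Two edge vectors: Hole 7→Hole 8 = (844, 231, 0), Hole 7→Hole 9 = (-48, 630, -487).
Normal n = (Hole 7→Hole 8) × (Hole 7→Hole 9) = (-112497, 411028, 542808).
So ∂z/∂x = −n_x/n_z = 0.20725 and ∂z/∂y = −n_y/n_z = −0.75723.
Intercept c from Hole 7: 285 − 16.17 + 190.82 = 459.66.
At (192, 559): z = 39.8 − 423.3 + 459.66 = 76.2 m.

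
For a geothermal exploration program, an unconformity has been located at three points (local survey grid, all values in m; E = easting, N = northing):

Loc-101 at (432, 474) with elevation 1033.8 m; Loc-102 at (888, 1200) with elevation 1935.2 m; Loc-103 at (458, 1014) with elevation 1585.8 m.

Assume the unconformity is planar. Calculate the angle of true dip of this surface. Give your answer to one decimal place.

47.0°

Two edge vectors: Loc-101→Loc-102 = (456, 726, 901.4), Loc-101→Loc-103 = (26, 540, 552).
Normal n = (Loc-101→Loc-102) × (Loc-101→Loc-103) = (-86004, -228275.6, 227364).
So ∂z/∂E = −n_x/n_z = 0.37827 and ∂z/∂N = −n_y/n_z = 1.00401.
Gradient magnitude |∇z| = √(a² + b²) = √(0.14308 + 1.00803) = 1.07290.
True dip = arctan(1.07290) = 47.0°, dipping toward SSW (azimuth ≈ 201°).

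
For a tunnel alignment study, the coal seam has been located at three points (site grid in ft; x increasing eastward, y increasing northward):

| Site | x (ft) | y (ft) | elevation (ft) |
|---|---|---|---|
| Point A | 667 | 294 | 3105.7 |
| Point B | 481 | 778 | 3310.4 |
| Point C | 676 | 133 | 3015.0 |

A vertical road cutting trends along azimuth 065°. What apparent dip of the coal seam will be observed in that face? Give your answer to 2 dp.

32.44°

Two edge vectors: Point A→Point B = (-186, 484, 204.7), Point A→Point C = (9, -161, -90.7).
Normal n = (Point A→Point B) × (Point A→Point C) = (-10942.1, -15027.9, 25590).
So ∂z/∂x = −n_x/n_z = 0.42759 and ∂z/∂y = −n_y/n_z = 0.58726.
Unit vector along 065° is (sin 65°, cos 65°) = (0.9063, 0.4226).
Slope in that direction = a·(0.9063) + b·(0.4226) = 0.63572.
Apparent dip = arctan|0.63572| = 32.44° (true dip is 36.0°, so apparent ≤ true as expected).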